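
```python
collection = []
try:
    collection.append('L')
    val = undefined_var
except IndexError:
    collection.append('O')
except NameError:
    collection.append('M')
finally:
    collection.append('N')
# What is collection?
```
['L', 'M', 'N']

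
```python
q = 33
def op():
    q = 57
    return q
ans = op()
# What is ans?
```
57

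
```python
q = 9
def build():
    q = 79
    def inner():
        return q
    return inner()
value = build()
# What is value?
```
79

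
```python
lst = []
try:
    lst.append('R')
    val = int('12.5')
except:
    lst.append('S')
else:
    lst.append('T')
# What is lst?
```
['R', 'S']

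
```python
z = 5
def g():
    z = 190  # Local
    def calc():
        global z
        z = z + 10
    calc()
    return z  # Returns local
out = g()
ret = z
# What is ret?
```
15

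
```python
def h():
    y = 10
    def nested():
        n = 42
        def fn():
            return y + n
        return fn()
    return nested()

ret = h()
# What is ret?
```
52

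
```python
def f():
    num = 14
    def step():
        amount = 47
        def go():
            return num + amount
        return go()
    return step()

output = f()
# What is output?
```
61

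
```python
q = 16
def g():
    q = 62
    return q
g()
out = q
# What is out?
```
16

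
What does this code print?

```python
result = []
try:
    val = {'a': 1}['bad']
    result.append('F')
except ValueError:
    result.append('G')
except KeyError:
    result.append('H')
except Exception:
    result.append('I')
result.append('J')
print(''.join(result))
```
HJ

KeyError matches before generic Exception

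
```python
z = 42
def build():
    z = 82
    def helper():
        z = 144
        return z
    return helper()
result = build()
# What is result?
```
144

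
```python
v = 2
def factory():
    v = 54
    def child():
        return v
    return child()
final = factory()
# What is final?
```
54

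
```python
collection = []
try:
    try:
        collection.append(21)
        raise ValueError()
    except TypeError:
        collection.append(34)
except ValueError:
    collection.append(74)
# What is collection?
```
[21, 74]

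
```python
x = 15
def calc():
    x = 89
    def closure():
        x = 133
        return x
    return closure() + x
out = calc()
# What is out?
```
222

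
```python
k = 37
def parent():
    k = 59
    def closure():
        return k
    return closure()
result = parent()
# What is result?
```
59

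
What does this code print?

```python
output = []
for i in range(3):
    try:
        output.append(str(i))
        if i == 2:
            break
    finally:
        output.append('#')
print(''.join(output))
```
0#1#2#

finally runs even when breaking out of loop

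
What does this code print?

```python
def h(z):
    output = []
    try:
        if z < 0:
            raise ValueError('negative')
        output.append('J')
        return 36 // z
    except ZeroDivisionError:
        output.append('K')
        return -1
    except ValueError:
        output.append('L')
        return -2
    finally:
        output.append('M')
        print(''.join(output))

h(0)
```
JKM

z=0 causes ZeroDivisionError, caught, finally prints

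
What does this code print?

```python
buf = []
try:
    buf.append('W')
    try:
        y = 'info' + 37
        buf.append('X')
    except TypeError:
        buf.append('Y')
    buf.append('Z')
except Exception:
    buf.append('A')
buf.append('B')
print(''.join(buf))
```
WYZB

Inner exception caught by inner handler, outer continues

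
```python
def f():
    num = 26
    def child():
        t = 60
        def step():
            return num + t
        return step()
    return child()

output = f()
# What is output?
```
86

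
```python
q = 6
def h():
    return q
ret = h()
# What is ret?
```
6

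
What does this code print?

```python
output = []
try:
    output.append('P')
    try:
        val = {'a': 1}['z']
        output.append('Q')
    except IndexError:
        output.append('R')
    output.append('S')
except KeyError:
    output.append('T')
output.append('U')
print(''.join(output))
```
PTU

Inner handler doesn't match, propagates to outer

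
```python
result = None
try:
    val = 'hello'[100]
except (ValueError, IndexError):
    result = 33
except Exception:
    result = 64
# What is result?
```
33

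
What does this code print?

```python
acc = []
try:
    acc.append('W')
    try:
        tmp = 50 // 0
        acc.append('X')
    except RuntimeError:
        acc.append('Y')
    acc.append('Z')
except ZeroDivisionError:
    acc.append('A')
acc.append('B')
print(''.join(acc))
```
WAB

Inner handler doesn't match, propagates to outer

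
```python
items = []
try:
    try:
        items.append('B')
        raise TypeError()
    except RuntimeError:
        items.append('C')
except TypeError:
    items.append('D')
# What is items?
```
['B', 'D']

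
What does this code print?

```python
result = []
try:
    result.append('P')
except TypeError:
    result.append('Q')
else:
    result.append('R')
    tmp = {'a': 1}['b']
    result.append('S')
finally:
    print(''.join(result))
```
PR

Try succeeds, else appends 'R', KeyError in else is uncaught, finally prints before exception propagates ('S' never appended)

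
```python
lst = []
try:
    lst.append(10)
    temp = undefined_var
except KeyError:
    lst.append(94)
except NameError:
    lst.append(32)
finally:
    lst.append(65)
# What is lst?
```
[10, 32, 65]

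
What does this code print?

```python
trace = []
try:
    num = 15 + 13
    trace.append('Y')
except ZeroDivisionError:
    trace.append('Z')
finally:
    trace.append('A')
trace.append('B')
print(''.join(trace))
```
YAB

finally runs after normal execution too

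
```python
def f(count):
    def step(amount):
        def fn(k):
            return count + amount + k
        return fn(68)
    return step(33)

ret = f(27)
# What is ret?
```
128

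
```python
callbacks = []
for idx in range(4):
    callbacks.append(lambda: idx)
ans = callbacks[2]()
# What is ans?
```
3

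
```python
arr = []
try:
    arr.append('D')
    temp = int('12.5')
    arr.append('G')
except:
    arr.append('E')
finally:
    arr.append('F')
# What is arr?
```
['D', 'E', 'F']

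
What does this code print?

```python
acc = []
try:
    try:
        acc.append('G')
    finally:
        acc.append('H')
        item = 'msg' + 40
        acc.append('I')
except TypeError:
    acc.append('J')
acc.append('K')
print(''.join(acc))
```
GHJK

Exception in inner finally caught by outer except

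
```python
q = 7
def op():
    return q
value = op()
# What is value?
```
7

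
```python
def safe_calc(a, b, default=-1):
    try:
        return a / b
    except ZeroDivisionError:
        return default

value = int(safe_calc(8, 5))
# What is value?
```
1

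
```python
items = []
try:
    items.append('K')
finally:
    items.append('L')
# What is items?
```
['K', 'L']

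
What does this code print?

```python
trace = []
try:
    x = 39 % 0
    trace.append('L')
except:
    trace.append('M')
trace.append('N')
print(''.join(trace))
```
MN

Exception raised in try, caught by bare except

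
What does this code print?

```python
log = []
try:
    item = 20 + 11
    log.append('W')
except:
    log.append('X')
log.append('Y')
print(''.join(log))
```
WY

No exception, try block completes normally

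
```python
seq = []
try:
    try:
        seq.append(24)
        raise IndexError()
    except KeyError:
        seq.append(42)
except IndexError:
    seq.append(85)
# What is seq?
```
[24, 85]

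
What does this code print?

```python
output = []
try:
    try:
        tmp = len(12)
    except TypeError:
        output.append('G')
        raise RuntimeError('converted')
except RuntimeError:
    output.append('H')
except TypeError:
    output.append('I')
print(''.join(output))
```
GH

New RuntimeError raised, caught by outer RuntimeError handler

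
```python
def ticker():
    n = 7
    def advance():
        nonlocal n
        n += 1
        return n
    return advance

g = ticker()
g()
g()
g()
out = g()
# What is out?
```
11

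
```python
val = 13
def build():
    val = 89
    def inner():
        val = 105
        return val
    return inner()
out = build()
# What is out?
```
105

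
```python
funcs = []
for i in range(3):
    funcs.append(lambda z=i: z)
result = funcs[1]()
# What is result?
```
1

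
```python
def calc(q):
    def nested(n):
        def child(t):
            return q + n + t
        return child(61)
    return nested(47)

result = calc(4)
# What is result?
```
112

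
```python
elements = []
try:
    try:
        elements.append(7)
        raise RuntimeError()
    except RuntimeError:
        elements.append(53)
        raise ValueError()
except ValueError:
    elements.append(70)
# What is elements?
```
[7, 53, 70]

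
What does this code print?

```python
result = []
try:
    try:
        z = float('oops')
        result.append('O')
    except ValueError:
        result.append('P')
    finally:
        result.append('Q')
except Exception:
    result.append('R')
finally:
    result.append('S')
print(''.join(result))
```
PQS

Both finally blocks run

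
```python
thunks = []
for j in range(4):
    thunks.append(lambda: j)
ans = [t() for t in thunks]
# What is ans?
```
[3, 3, 3, 3]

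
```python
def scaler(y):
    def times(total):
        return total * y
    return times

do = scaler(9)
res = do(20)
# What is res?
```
180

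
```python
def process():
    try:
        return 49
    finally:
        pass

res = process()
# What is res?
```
49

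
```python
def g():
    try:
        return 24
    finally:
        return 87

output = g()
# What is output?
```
87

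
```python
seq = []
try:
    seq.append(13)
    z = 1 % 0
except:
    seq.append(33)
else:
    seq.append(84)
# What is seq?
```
[13, 33]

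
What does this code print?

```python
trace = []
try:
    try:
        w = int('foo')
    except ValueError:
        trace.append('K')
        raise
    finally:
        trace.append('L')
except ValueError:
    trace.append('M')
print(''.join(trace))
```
KLM

finally runs before re-raised exception propagates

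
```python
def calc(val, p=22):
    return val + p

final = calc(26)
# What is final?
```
48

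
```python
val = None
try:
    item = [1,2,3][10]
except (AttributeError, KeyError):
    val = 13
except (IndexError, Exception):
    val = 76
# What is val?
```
76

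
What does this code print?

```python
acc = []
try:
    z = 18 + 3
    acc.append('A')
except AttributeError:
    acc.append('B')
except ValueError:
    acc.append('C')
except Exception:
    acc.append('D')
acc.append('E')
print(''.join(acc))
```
AE

No exception, try block completes normally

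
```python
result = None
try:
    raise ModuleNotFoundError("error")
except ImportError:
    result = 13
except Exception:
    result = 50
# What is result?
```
13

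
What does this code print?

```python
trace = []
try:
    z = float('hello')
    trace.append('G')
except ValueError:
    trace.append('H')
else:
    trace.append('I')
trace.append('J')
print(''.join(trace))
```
HJ

else block skipped when exception is caught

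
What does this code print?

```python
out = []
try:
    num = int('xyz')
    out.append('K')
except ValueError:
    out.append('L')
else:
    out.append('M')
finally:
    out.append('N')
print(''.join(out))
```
LN

Exception: except runs, else skipped, finally runs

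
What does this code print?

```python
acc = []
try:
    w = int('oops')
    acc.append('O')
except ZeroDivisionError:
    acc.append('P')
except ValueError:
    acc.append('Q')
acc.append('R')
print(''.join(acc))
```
QR

ValueError is caught by its specific handler, not ZeroDivisionError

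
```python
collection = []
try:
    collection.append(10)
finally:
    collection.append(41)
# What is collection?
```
[10, 41]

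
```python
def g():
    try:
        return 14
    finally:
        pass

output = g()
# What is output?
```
14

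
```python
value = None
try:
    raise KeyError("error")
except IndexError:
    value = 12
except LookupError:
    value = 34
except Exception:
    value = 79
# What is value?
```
34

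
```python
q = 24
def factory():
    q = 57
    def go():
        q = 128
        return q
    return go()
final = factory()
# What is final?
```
128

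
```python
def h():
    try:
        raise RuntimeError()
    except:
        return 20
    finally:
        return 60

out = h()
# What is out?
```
60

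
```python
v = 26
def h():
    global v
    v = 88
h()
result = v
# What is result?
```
88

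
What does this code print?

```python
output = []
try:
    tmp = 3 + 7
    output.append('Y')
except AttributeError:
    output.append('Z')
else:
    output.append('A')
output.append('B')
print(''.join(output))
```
YAB

else block runs when no exception occurs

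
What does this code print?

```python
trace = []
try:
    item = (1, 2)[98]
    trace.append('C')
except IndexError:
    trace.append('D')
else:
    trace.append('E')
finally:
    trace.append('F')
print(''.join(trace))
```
DF

Exception: except runs, else skipped, finally runs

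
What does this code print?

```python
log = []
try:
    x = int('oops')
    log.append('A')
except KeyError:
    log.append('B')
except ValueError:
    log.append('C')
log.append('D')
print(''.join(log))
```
CD

ValueError is caught by its specific handler, not KeyError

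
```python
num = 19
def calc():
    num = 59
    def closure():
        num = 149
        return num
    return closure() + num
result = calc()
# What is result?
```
208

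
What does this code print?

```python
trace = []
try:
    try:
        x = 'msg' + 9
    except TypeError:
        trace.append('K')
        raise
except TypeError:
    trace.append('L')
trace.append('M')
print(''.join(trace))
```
KLM

raise without argument re-raises current exception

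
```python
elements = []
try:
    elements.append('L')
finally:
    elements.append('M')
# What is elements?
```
['L', 'M']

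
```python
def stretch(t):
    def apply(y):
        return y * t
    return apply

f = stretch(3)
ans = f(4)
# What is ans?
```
12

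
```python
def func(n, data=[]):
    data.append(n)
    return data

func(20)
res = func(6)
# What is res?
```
[20, 6]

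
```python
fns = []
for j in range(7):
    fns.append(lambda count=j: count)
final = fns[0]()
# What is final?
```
0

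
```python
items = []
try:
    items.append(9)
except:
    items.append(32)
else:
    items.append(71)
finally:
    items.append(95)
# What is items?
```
[9, 71, 95]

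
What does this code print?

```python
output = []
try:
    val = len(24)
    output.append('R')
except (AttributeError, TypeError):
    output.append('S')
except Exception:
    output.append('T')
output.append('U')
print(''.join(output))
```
SU

TypeError matches tuple containing it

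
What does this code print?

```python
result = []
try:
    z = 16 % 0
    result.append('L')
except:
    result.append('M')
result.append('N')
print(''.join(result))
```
MN

Exception raised in try, caught by bare except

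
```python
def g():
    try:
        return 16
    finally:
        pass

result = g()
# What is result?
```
16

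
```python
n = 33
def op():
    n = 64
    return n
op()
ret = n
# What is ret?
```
33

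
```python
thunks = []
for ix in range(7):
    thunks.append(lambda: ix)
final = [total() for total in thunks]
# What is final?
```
[6, 6, 6, 6, 6, 6, 6]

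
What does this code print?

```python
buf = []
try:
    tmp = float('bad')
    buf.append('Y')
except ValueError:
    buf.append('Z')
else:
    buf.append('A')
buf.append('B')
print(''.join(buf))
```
ZB

else block skipped when exception is caught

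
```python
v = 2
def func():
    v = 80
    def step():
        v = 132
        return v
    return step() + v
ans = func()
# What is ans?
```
212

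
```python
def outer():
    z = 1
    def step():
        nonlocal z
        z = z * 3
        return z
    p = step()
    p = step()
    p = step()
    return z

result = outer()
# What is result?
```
27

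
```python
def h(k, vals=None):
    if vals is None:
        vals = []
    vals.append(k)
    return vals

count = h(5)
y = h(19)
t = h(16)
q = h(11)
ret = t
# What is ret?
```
[16]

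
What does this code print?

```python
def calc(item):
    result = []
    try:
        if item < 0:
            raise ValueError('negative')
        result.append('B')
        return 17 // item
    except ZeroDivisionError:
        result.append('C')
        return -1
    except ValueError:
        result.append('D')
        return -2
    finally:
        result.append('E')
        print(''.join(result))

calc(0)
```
BCE

item=0 causes ZeroDivisionError, caught, finally prints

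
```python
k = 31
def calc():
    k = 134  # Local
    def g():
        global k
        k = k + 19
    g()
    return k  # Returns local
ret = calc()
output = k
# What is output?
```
50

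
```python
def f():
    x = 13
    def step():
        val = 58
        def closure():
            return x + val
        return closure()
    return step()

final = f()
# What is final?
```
71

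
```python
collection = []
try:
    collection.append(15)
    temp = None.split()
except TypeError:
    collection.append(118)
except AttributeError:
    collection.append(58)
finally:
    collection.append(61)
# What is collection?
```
[15, 58, 61]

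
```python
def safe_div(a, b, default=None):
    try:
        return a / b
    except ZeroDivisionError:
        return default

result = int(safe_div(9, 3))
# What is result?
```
3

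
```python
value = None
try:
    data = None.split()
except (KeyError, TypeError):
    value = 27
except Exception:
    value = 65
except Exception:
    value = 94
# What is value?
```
65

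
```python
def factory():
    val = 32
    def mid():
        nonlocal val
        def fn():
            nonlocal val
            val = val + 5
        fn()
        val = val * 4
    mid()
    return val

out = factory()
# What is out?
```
148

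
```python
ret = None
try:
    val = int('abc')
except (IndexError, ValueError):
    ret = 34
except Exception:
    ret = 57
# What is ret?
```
34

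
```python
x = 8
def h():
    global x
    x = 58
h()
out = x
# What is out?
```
58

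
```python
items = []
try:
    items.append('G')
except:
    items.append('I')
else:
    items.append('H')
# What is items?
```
['G', 'H']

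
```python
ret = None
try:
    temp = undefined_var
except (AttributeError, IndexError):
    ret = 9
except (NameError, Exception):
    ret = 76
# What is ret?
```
76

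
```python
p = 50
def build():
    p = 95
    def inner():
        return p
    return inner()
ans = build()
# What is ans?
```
95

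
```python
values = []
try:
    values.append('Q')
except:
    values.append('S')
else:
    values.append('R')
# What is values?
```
['Q', 'R']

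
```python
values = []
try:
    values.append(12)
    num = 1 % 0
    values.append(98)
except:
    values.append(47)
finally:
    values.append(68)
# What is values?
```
[12, 47, 68]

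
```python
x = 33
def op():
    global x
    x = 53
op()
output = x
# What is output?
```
53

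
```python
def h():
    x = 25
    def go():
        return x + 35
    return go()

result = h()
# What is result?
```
60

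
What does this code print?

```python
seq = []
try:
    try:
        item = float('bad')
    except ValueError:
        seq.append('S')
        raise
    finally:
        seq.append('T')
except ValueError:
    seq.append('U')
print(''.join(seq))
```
STU

finally runs before re-raised exception propagates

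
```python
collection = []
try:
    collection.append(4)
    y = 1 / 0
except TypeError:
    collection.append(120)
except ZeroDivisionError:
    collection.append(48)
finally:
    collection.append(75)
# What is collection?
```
[4, 48, 75]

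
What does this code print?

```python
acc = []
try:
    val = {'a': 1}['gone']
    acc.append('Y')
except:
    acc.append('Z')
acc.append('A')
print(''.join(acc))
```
ZA

Exception raised in try, caught by bare except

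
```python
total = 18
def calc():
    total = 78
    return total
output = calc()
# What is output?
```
78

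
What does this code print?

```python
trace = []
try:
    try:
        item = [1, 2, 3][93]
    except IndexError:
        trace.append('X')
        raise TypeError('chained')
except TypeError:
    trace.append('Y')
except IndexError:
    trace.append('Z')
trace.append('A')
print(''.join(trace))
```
XYA

TypeError raised and caught, original IndexError not re-raised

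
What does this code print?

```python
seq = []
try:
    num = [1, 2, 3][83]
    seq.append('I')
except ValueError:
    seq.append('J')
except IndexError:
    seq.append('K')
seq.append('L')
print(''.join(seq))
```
KL

IndexError is caught by its specific handler, not ValueError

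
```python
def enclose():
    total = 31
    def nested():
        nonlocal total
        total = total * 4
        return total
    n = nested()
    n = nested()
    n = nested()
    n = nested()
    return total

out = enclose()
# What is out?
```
7936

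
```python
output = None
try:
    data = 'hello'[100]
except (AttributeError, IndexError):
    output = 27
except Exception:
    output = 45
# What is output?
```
27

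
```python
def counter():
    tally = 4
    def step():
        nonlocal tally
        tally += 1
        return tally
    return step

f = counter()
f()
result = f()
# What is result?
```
6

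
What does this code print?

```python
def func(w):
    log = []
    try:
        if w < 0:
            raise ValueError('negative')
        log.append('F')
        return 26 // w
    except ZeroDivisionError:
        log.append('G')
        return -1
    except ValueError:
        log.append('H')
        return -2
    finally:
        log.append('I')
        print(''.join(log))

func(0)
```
FGI

w=0 causes ZeroDivisionError, caught, finally prints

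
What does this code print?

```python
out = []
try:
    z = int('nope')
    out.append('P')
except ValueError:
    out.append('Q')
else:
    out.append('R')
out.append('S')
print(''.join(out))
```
QS

else block skipped when exception is caught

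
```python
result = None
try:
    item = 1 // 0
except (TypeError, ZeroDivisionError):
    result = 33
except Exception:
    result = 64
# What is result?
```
33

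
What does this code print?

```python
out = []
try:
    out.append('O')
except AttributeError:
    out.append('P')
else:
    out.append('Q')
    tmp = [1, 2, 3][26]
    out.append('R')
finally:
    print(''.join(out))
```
OQ

Try succeeds, else appends 'Q', IndexError in else is uncaught, finally prints before exception propagates ('R' never appended)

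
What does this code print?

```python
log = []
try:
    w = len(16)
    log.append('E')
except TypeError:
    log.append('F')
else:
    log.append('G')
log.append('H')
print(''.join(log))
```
FH

else block skipped when exception is caught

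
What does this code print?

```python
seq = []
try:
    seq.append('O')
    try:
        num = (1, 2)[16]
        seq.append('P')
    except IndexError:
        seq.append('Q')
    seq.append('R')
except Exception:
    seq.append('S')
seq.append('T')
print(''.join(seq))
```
OQRT

Inner exception caught by inner handler, outer continues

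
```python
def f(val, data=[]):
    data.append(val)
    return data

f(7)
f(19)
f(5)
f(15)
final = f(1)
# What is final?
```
[7, 19, 5, 15, 1]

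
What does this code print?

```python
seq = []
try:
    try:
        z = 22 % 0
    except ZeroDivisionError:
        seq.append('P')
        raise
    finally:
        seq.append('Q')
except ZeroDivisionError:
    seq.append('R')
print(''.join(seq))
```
PQR

finally runs before re-raised exception propagates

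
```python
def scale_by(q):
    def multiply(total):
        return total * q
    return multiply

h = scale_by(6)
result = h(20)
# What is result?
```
120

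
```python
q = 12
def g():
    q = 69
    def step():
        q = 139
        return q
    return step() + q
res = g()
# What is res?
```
208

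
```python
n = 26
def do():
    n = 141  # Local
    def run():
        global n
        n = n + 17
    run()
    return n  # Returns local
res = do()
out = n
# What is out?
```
43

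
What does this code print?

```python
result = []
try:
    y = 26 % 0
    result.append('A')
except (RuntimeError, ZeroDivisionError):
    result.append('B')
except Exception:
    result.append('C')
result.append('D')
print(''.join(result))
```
BD

ZeroDivisionError matches tuple containing it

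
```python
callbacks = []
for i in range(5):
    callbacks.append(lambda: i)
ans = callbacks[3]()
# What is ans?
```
4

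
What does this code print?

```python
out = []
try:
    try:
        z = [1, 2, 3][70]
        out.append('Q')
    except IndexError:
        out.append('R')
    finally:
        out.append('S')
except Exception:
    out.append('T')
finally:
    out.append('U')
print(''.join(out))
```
RSU

Both finally blocks run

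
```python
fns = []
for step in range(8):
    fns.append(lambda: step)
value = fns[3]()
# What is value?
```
7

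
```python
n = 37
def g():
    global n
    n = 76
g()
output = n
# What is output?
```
76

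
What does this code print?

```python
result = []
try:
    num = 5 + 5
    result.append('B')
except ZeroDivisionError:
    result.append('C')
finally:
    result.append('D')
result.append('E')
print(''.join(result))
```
BDE

finally runs after normal execution too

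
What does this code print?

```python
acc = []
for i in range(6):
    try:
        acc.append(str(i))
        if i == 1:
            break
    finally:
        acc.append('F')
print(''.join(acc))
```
0F1F

finally runs even when breaking out of loop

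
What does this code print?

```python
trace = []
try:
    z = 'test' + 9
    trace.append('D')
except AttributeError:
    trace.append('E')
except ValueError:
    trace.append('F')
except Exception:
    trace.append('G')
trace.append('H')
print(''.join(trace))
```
GH

TypeError not specifically caught, falls to Exception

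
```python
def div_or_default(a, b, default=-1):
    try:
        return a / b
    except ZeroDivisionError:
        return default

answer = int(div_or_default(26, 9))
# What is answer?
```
2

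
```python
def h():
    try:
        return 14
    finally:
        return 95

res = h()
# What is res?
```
95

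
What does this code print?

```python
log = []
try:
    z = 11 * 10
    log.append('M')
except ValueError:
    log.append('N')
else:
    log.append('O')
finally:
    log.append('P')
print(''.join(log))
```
MOP

else runs before finally when no exception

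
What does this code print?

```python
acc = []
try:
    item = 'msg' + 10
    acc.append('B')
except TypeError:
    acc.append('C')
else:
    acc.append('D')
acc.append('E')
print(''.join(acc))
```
CE

else block skipped when exception is caught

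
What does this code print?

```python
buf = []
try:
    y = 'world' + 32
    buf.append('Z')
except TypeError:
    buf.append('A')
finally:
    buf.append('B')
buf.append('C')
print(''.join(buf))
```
ABC

finally always runs, even after exception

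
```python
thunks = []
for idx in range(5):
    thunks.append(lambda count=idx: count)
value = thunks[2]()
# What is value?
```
2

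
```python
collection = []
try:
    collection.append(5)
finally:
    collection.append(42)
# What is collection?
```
[5, 42]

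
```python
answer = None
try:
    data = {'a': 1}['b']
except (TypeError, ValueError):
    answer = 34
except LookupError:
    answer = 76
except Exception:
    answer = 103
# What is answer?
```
76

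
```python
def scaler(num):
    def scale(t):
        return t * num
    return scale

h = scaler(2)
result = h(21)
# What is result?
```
42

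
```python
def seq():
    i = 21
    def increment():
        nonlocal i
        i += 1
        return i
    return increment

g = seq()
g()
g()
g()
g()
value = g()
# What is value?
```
26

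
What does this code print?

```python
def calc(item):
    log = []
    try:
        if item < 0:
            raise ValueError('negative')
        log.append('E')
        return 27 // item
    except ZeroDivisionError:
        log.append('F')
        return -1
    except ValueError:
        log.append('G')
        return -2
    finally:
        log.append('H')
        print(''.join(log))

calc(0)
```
EFH

item=0 causes ZeroDivisionError, caught, finally prints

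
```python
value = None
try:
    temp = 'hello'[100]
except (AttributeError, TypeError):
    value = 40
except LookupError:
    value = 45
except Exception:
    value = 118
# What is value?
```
45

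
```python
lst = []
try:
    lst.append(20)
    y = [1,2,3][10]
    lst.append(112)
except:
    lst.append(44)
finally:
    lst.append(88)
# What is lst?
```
[20, 44, 88]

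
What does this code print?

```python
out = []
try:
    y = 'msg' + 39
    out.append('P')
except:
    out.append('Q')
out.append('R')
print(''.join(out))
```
QR

Exception raised in try, caught by bare except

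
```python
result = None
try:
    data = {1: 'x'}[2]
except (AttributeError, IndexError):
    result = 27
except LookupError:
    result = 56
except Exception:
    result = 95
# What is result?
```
56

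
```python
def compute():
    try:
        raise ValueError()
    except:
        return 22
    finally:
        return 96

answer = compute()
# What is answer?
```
96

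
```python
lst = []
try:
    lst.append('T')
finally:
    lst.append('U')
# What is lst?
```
['T', 'U']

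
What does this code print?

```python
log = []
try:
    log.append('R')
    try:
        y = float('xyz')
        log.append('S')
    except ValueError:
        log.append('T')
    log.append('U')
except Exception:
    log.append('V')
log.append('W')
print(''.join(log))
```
RTUW

Inner exception caught by inner handler, outer continues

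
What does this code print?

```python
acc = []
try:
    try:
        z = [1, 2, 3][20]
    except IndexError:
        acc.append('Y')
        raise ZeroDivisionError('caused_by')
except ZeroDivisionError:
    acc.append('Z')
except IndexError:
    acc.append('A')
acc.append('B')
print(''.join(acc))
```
YZB

ZeroDivisionError raised and caught, original IndexError not re-raised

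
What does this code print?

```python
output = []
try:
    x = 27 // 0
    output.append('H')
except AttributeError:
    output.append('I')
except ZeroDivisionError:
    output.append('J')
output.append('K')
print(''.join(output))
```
JK

ZeroDivisionError is caught by its specific handler, not AttributeError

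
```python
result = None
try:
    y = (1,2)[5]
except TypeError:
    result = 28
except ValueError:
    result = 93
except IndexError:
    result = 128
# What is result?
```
128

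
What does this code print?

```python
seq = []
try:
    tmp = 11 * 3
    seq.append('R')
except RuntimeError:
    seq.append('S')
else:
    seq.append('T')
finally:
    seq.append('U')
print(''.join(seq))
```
RTU

else runs before finally when no exception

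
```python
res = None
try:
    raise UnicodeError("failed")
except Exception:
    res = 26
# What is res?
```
26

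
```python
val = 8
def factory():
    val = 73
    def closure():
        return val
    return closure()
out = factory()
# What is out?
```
73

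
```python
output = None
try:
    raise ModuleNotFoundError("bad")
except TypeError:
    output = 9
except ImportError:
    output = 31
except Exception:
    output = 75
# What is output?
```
31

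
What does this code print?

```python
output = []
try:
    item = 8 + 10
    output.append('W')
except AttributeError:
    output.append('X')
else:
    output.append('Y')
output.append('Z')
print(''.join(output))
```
WYZ

else block runs when no exception occurs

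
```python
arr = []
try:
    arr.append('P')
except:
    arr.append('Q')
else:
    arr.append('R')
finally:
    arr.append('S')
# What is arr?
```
['P', 'R', 'S']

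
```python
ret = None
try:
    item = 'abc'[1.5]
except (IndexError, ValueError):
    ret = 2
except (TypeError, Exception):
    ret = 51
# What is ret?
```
51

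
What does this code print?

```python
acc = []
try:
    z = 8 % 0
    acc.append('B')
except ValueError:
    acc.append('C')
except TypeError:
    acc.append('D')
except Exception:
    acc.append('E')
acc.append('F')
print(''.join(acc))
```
EF

ZeroDivisionError not specifically caught, falls to Exception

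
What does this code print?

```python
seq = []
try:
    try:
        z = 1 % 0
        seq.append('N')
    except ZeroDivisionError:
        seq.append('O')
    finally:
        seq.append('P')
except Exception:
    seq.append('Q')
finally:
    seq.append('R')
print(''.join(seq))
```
OPR

Both finally blocks run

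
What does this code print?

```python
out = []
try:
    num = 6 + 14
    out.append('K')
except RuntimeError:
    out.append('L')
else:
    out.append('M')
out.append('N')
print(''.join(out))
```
KMN

else block runs when no exception occurs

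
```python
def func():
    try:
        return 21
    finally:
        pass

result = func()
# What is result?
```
21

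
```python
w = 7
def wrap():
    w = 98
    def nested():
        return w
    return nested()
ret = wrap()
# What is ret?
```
98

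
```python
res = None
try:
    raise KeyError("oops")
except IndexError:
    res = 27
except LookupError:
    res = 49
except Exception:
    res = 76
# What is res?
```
49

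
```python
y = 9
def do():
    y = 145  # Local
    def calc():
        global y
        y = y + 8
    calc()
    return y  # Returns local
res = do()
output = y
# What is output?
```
17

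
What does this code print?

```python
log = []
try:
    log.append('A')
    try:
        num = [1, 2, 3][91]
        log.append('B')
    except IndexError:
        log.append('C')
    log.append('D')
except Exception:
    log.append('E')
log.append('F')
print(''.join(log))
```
ACDF

Inner exception caught by inner handler, outer continues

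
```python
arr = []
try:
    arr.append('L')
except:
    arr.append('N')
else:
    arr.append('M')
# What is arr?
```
['L', 'M']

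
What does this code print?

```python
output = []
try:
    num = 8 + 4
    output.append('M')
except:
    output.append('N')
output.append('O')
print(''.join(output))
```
MO

No exception, try block completes normally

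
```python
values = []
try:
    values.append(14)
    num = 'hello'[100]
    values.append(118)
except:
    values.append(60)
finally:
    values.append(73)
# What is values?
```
[14, 60, 73]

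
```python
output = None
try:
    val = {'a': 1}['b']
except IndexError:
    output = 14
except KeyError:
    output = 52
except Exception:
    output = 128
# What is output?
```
52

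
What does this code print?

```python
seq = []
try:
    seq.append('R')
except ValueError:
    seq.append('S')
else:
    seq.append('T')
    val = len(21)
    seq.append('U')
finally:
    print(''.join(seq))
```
RT

Try succeeds, else appends 'T', TypeError in else is uncaught, finally prints before exception propagates ('U' never appended)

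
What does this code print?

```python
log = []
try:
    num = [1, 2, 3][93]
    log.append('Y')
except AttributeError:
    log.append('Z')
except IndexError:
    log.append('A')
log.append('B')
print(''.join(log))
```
AB

IndexError is caught by its specific handler, not AttributeError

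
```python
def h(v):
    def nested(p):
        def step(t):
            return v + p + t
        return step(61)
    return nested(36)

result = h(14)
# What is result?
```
111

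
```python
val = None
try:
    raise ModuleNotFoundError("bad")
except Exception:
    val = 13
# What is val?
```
13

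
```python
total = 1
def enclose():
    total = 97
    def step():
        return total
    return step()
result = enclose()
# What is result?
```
97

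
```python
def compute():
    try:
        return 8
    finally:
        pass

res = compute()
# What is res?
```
8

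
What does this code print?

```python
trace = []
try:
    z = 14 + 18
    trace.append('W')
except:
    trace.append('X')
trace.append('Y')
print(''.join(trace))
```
WY

No exception, try block completes normally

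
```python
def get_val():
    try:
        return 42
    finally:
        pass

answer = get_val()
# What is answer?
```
42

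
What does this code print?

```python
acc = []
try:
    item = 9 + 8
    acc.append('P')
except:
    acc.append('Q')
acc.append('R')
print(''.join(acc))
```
PR

No exception, try block completes normally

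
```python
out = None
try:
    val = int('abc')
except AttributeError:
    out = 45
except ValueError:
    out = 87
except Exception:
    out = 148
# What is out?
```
87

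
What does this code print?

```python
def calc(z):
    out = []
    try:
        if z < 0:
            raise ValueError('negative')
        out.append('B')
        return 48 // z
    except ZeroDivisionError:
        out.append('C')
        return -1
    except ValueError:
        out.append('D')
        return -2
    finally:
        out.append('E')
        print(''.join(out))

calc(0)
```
BCE

z=0 causes ZeroDivisionError, caught, finally prints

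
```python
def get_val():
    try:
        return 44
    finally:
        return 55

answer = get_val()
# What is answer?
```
55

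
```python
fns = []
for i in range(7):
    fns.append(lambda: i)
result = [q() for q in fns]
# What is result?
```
[6, 6, 6, 6, 6, 6, 6]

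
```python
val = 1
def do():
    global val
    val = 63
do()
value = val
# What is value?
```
63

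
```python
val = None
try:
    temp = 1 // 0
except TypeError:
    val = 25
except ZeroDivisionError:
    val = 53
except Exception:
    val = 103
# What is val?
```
53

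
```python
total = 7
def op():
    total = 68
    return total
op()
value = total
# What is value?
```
7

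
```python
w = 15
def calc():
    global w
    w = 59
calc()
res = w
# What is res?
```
59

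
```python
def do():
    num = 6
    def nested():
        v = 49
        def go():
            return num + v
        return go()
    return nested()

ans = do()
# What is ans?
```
55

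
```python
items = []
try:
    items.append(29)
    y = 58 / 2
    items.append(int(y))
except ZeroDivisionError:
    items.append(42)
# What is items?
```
[29, 29]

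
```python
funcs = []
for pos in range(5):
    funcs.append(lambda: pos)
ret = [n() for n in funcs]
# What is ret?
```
[4, 4, 4, 4, 4]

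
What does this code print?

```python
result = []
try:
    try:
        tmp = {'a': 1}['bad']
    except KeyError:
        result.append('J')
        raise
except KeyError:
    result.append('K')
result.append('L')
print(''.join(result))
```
JKL

raise without argument re-raises current exception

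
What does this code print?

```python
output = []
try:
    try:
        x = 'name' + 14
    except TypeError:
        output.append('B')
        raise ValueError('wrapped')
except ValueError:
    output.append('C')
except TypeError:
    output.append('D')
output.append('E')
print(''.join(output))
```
BCE

ValueError raised and caught, original TypeError not re-raised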